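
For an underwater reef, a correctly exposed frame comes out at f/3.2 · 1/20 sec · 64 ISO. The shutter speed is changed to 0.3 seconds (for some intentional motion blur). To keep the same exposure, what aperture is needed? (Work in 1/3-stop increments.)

Shutter speed: 1/20 → 1/15 → 1/13 → 1/10 → 1/8 → 1/6 → 1/5 → 1/4 → 0.3 — 2 2/3 stops slower (brighter).
Need 2 2/3 stops darker from the aperture: f/3.2 → f/3.5 → f/4 → f/4.5 → f/5 → f/5.6 → f/6.3 → f/7.1 → f/8.

f/8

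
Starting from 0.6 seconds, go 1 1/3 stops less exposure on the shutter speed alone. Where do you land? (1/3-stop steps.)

1/4s

Shutter speed: 0.6 → 0.5 → 0.4 → 0.3 → 1/4 — 1 1/3 stops faster (darker).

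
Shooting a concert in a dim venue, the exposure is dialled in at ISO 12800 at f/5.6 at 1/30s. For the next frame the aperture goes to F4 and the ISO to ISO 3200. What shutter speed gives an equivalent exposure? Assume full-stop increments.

1/15s

Aperture: f/5.6 → f/4 — 1 stop larger aperture (brighter).
ISO: 12800 → 6400 → 3200 — 2 stops lower (darker).
Net change so far: 1 stop darker. Offset with the shutter speed: 1/30 → 1/15.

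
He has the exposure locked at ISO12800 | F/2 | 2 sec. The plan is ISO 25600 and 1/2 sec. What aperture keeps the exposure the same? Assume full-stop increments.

ISO: 12800 → 25600 — 1 stop raised (brighter).
Shutter speed: 2 → 1 → 1/2 — 2 stops shorter (darker).
Net change so far: 1 stop darker. Offset with the aperture: f/2 → f/1.4.

f/1.4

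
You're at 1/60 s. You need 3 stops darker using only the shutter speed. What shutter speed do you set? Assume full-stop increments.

Shutter speed: 1/60 → 1/125 → 1/250 → 1/500 — 3 stops shorter (darker).

1/500s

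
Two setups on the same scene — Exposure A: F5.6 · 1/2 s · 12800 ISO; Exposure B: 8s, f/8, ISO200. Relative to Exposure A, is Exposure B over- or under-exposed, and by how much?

3 stops darker

Aperture: f/5.6 → f/8 — 1 stop smaller aperture (darker).
Shutter speed: 1/2 → 1 → 2 → 4 → 8 — 4 stops longer (brighter).
ISO: 12800 → 6400 → 3200 → 1600 → 800 → 400 → 200 — 6 stops dropped (darker).
Net: −1 +4 −6 = −3 stops.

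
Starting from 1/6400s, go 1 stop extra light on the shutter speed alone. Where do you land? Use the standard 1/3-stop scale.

1/3200s

Shutter speed: 1/6400 → 1/5000 → 1/4000 → 1/3200 — 1 stop slower (brighter).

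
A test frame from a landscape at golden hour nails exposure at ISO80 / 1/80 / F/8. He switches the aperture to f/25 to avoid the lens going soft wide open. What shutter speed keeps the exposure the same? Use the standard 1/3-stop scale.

1/8s

Aperture: f/8 → f/9 → f/10 → f/11 → f/13 → f/14 → f/16 → f/18 → f/20 → f/22 → f/25 — 3 1/3 stops narrower (darker).
Need 3 1/3 stops brighter from the shutter speed: 1/80 → 1/60 → 1/50 → 1/40 → 1/30 → 1/25 → 1/20 → 1/15 → 1/13 → 1/10 → 1/8.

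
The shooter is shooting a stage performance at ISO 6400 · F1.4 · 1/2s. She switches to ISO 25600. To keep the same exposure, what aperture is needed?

f/2.8

ISO: 6400 → 12800 → 25600 — 2 stops raised (brighter).
Need 2 stops darker from the aperture: f/1.4 → f/2 → f/2.8.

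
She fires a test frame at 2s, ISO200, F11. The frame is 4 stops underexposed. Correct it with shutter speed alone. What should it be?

30 s

Underexposed by 4 stops → need 4 stops brighter.
Shutter speed: 2 → 4 → 8 → 15 → 30.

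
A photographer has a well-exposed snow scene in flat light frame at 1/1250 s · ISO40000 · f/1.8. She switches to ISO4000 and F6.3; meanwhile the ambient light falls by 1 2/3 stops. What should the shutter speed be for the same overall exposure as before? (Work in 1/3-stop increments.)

Scene light: 1 2/3 stops darker.
ISO: 40000 → 32000 → 25600 → 20000 → 16000 → 12800 → 10000 → 8000 → 6400 → 5000 → 4000 — 3 1/3 stops lower (darker).
Aperture: f/1.8 → f/2 → f/2.2 → f/2.5 → f/2.8 → f/3.2 → f/3.5 → f/4 → f/4.5 → f/5 → f/5.6 → f/6.3 — 3 2/3 stops narrower (darker).
Net so far: 8 2/3 stops darker. Shutter speed: 1/1250 → 1/1000 → 1/800 → 1/640 → 1/500 → 1/400 → 1/320 → 1/250 → 1/200 → 1/160 → 1/125 → 1/100 → 1/80 → 1/60 → 1/50 → 1/40 → 1/30 → 1/25 → 1/20 → 1/15 → 1/13 → 1/10 → 1/8 → 1/6 → 1/5 → 1/4 → 0.3.

0.3 s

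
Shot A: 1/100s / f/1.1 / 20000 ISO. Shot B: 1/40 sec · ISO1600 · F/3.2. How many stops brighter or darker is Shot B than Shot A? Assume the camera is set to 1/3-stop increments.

Aperture: f/1.1 → f/1.2 → f/1.4 → f/1.6 → f/1.8 → f/2 → f/2.2 → f/2.5 → f/2.8 → f/3.2 — 3 stops stopped down (darker).
Shutter speed: 1/100 → 1/80 → 1/60 → 1/50 → 1/40 — 1 1/3 stops slower (brighter).
ISO: 20000 → 16000 → 12800 → 10000 → 8000 → 6400 → 5000 → 4000 → 3200 → 2500 → 2000 → 1600 — 3 2/3 stops dropped (darker).
Net: −3 +1 1/3 −3 2/3 = −5 1/3 stops.

5 1/3 stops darker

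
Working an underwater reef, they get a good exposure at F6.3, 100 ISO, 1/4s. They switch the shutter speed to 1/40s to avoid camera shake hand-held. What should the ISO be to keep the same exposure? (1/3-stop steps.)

Shutter speed: 1/4 → 1/5 → 1/6 → 1/8 → 1/10 → 1/13 → 1/15 → 1/20 → 1/25 → 1/30 → 1/40 — 3 1/3 stops shorter (darker).
Need 3 1/3 stops brighter from the ISO: 100 → 125 → 160 → 200 → 250 → 320 → 400 → 500 → 640 → 800 → 1000.

ISO 1000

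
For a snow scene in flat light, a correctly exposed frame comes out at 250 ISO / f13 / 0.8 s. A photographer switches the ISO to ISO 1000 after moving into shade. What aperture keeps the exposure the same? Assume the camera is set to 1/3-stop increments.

f/25

ISO: 250 → 320 → 400 → 500 → 640 → 800 → 1000 — 2 stops higher (brighter).
Need 2 stops darker from the aperture: f/13 → f/14 → f/16 → f/18 → f/20 → f/22 → f/25.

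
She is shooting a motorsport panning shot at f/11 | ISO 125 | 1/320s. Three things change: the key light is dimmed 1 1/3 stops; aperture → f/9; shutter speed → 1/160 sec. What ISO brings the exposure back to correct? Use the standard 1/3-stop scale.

Scene light: 1 1/3 stops darker.
Aperture: f/11 → f/10 → f/9 — 2/3 stop larger aperture (brighter).
Shutter speed: 1/320 → 1/250 → 1/200 → 1/160 — 1 stop slower (brighter).
Net so far: 1/3 stop brighter. ISO: 125 → 100.

ISO 100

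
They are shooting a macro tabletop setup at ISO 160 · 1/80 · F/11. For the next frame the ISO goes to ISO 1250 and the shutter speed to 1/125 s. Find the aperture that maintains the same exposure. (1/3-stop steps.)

ISO: 160 → 200 → 250 → 320 → 400 → 500 → 640 → 800 → 1000 → 1250 — 3 stops raised (brighter).
Shutter speed: 1/80 → 1/100 → 1/125 — 2/3 stop faster (darker).
Net change so far: 2 1/3 stops brighter. Offset with the aperture: f/11 → f/13 → f/14 → f/16 → f/18 → f/20 → f/22 → f/25.

f/25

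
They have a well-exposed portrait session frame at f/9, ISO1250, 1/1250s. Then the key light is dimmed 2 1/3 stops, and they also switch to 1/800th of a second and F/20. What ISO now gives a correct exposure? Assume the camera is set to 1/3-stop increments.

ISO 20000

Scene light: 2 1/3 stops darker.
Shutter speed: 1/1250 → 1/1000 → 1/800 — 2/3 stop longer (brighter).
Aperture: f/9 → f/10 → f/11 → f/13 → f/14 → f/16 → f/18 → f/20 — 2 1/3 stops stopped down (darker).
Net so far: 4 stops darker. ISO: 1250 → 1600 → 2000 → 2500 → 3200 → 4000 → 5000 → 6400 → 8000 → 10000 → 12800 → 16000 → 20000.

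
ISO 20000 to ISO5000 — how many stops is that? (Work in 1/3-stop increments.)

20000 → 16000 → 12800 → 10000 → 8000 → 6400 → 5000 — count the steps: 6 third-stops = 2 stops.

2 stops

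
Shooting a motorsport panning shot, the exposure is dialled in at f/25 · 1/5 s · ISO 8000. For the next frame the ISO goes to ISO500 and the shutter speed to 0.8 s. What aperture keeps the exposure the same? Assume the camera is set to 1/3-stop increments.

ISO: 8000 → 6400 → 5000 → 4000 → 3200 → 2500 → 2000 → 1600 → 1250 → 1000 → 800 → 640 → 500 — 4 stops lower (darker).
Shutter speed: 1/5 → 1/4 → 0.3 → 0.4 → 0.5 → 0.6 → 0.8 — 2 stops longer (brighter).
Net change so far: 2 stops darker. Offset with the aperture: f/25 → f/22 → f/20 → f/18 → f/16 → f/14 → f/13.

f/13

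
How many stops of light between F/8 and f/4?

f/8 → f/5.6 → f/4 — count the steps: 2 stops.

2 stops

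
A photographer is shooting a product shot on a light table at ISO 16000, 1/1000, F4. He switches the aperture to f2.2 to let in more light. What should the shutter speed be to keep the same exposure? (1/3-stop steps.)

1/3200s

Aperture: f/4 → f/3.5 → f/3.2 → f/2.8 → f/2.5 → f/2.2 — 1 2/3 stops wider (brighter).
Need 1 2/3 stops darker from the shutter speed: 1/1000 → 1/1250 → 1/1600 → 1/2000 → 1/2500 → 1/3200.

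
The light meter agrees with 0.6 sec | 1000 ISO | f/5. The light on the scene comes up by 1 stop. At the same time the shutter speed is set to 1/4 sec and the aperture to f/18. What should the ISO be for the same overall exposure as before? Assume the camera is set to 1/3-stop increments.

Scene light: 1 stop brighter.
Shutter speed: 0.6 → 0.5 → 0.4 → 0.3 → 1/4 — 1 1/3 stops shorter (darker).
Aperture: f/5 → f/5.6 → f/6.3 → f/7.1 → f/8 → f/9 → f/10 → f/11 → f/13 → f/14 → f/16 → f/18 — 3 2/3 stops smaller aperture (darker).
Net so far: 4 stops darker. ISO: 1000 → 1250 → 1600 → 2000 → 2500 → 3200 → 4000 → 5000 → 6400 → 8000 → 10000 → 12800 → 16000.

ISO 16000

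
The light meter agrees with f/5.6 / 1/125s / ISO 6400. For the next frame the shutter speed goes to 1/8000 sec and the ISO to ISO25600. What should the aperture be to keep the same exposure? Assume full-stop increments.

f/1.4

Shutter speed: 1/125 → 1/250 → 1/500 → 1/1000 → 1/2000 → 1/4000 → 1/8000 — 6 stops faster (darker).
ISO: 6400 → 12800 → 25600 — 2 stops raised (brighter).
Net change so far: 4 stops darker. Offset with the aperture: f/5.6 → f/4 → f/2.8 → f/2 → f/1.4.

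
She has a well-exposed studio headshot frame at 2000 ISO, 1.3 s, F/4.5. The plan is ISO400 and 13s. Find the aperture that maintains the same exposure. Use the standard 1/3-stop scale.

ISO: 2000 → 1600 → 1250 → 1000 → 800 → 640 → 500 → 400 — 2 1/3 stops dropped (darker).
Shutter speed: 1.3 → 1.6 → 2 → 2.5 → 3.2 → 4 → 5 → 6 → 8 → 10 → 13 — 3 1/3 stops longer (brighter).
Net change so far: 1 stop brighter. Offset with the aperture: f/4.5 → f/5 → f/5.6 → f/6.3.

f/6.3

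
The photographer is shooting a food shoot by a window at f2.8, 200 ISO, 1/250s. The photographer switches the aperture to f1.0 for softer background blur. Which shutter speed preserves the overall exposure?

Aperture: f/2.8 → f/2 → f/1.4 → f/1.0 — 3 stops larger aperture (brighter).
Need 3 stops darker from the shutter speed: 1/250 → 1/500 → 1/1000 → 1/2000.

1/2000s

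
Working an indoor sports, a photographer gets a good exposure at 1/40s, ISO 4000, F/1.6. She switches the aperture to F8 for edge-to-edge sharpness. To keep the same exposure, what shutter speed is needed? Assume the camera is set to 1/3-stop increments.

Aperture: f/1.6 → f/1.8 → f/2 → f/2.2 → f/2.5 → f/2.8 → f/3.2 → f/3.5 → f/4 → f/4.5 → f/5 → f/5.6 → f/6.3 → f/7.1 → f/8 — 4 2/3 stops narrower (darker).
Need 4 2/3 stops brighter from the shutter speed: 1/40 → 1/30 → 1/25 → 1/20 → 1/15 → 1/13 → 1/10 → 1/8 → 1/6 → 1/5 → 1/4 → 0.3 → 0.4 → 0.5 → 0.6.

0.6 s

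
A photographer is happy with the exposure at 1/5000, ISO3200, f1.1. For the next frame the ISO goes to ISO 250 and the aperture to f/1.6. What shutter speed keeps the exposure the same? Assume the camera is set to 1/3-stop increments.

1/200s

ISO: 3200 → 2500 → 2000 → 1600 → 1250 → 1000 → 800 → 640 → 500 → 400 → 320 → 250 — 3 2/3 stops dropped (darker).
Aperture: f/1.1 → f/1.2 → f/1.4 → f/1.6 — 1 stop smaller aperture (darker).
Net change so far: 4 2/3 stops darker. Offset with the shutter speed: 1/5000 → 1/4000 → 1/3200 → 1/2500 → 1/2000 → 1/1600 → 1/1250 → 1/1000 → 1/800 → 1/640 → 1/500 → 1/400 → 1/320 → 1/250 → 1/200.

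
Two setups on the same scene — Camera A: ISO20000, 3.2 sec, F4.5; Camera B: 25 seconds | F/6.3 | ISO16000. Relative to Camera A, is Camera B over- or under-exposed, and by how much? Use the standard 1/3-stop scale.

Aperture: f/4.5 → f/5 → f/5.6 → f/6.3 — 1 stop smaller aperture (darker).
Shutter speed: 3.2 → 4 → 5 → 6 → 8 → 10 → 13 → 15 → 20 → 25 — 3 stops longer (brighter).
ISO: 20000 → 16000 — 1/3 stop dropped (darker).
Net: −1 +3 −1/3 = +1 2/3 stops.

1 2/3 stops brighter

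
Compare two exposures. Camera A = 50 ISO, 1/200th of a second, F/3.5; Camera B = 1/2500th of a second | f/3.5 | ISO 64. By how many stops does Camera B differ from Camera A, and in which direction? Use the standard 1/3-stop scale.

3 1/3 stops darker

Aperture: unchanged.
Shutter speed: 1/200 → 1/250 → 1/320 → 1/400 → 1/500 → 1/640 → 1/800 → 1/1000 → 1/1250 → 1/1600 → 1/2000 → 1/2500 — 3 2/3 stops faster (darker).
ISO: 50 → 64 — 1/3 stop raised (brighter).
Net: −3 2/3 +1/3 = −3 1/3 stops.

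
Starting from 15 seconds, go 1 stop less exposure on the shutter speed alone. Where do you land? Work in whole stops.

Shutter speed: 15 → 8 — 1 stop shorter (darker).

8 s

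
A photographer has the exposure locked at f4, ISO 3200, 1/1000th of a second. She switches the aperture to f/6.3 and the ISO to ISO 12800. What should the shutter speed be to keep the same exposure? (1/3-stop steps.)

1/1600s

Aperture: f/4 → f/4.5 → f/5 → f/5.6 → f/6.3 — 1 1/3 stops stopped down (darker).
ISO: 3200 → 4000 → 5000 → 6400 → 8000 → 10000 → 12800 — 2 stops raised (brighter).
Net change so far: 2/3 stop brighter. Offset with the shutter speed: 1/1000 → 1/1250 → 1/1600.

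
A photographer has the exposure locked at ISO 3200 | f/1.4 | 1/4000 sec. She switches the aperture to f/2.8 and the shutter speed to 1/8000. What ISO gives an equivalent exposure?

ISO 25600

Aperture: f/1.4 → f/2 → f/2.8 — 2 stops stopped down (darker).
Shutter speed: 1/4000 → 1/8000 — 1 stop shorter (darker).
Net change so far: 3 stops darker. Offset with the ISO: 3200 → 6400 → 12800 → 25600.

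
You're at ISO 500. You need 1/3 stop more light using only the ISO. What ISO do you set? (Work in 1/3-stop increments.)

ISO: 500 → 640 — 1/3 stop raised (brighter).

ISO 640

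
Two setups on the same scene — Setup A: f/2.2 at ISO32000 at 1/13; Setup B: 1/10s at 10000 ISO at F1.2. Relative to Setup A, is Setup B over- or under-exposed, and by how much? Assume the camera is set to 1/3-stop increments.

Aperture: f/2.2 → f/2 → f/1.8 → f/1.6 → f/1.4 → f/1.2 — 1 2/3 stops opened up (brighter).
Shutter speed: 1/13 → 1/10 — 1/3 stop longer (brighter).
ISO: 32000 → 25600 → 20000 → 16000 → 12800 → 10000 — 1 2/3 stops dropped (darker).
Net: +1 2/3 +1/3 −1 2/3 = +1/3 stops.

1/3 stop brighter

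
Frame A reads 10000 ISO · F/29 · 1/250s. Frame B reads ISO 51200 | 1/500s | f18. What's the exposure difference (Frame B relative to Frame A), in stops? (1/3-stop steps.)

Aperture: f/29 → f/25 → f/22 → f/20 → f/18 — 1 1/3 stops opened up (brighter).
Shutter speed: 1/250 → 1/320 → 1/400 → 1/500 — 1 stop shorter (darker).
ISO: 10000 → 12800 → 16000 → 20000 → 25600 → 32000 → 40000 → 51200 — 2 1/3 stops higher (brighter).
Net: +1 1/3 −1 +2 1/3 = +2 2/3 stops.

2 2/3 stops brighter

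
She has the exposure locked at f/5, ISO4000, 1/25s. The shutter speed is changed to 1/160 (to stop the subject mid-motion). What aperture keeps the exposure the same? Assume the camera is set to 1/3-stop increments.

Shutter speed: 1/25 → 1/30 → 1/40 → 1/50 → 1/60 → 1/80 → 1/100 → 1/125 → 1/160 — 2 2/3 stops faster (darker).
Need 2 2/3 stops brighter from the aperture: f/5 → f/4.5 → f/4 → f/3.5 → f/3.2 → f/2.8 → f/2.5 → f/2.2 → f/2.

f/2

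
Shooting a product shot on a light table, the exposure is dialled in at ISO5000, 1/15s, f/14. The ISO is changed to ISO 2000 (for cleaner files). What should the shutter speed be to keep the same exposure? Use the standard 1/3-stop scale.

ISO: 5000 → 4000 → 3200 → 2500 → 2000 — 1 1/3 stops lower (darker).
Need 1 1/3 stops brighter from the shutter speed: 1/15 → 1/13 → 1/10 → 1/8 → 1/6.

1/6s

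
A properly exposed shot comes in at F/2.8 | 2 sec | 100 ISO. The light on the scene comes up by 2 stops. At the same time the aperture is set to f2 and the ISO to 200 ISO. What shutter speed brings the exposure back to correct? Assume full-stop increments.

1/8s

Scene light: 2 stops brighter.
Aperture: f/2.8 → f/2 — 1 stop wider (brighter).
ISO: 100 → 200 — 1 stop higher (brighter).
Net so far: 4 stops brighter. Shutter speed: 2 → 1 → 1/2 → 1/4 → 1/8.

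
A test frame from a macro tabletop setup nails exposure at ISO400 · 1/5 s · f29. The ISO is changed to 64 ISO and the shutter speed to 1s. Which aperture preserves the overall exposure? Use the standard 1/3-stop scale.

ISO: 400 → 320 → 250 → 200 → 160 → 125 → 100 → 80 → 64 — 2 2/3 stops dropped (darker).
Shutter speed: 1/5 → 1/4 → 0.3 → 0.4 → 0.5 → 0.6 → 0.8 → 1 — 2 1/3 stops longer (brighter).
Net change so far: 1/3 stop darker. Offset with the aperture: f/29 → f/25.

f/25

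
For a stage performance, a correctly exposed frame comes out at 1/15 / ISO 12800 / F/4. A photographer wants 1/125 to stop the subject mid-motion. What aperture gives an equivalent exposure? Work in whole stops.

f/1.4

Shutter speed: 1/15 → 1/30 → 1/60 → 1/125 — 3 stops faster (darker).
Need 3 stops brighter from the aperture: f/4 → f/2.8 → f/2 → f/1.4.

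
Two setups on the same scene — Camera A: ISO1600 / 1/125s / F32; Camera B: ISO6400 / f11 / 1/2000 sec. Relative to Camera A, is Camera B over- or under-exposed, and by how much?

Aperture: f/32 → f/22 → f/16 → f/11 — 3 stops larger aperture (brighter).
Shutter speed: 1/125 → 1/250 → 1/500 → 1/1000 → 1/2000 — 4 stops shorter (darker).
ISO: 1600 → 3200 → 6400 — 2 stops higher (brighter).
Net: +3 −4 +2 = +1 stop.

1 stop brighter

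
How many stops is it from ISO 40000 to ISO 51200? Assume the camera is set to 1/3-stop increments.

40000 → 51200 — count the steps: 1 third-stops = 1/3 stop.

1/3 stop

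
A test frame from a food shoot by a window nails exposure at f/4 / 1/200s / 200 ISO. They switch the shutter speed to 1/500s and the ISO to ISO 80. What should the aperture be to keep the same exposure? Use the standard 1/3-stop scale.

Shutter speed: 1/200 → 1/250 → 1/320 → 1/400 → 1/500 — 1 1/3 stops faster (darker).
ISO: 200 → 160 → 125 → 100 → 80 — 1 1/3 stops lower (darker).
Net change so far: 2 2/3 stops darker. Offset with the aperture: f/4 → f/3.5 → f/3.2 → f/2.8 → f/2.5 → f/2.2 → f/2 → f/1.8 → f/1.6.

f/1.6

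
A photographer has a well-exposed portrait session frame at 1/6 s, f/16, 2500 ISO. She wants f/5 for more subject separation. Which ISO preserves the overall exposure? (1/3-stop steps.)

ISO 250

Aperture: f/16 → f/14 → f/13 → f/11 → f/10 → f/9 → f/8 → f/7.1 → f/6.3 → f/5.6 → f/5 — 3 1/3 stops opened up (brighter).
Need 3 1/3 stops darker from the ISO: 2500 → 2000 → 1600 → 1250 → 1000 → 800 → 640 → 500 → 400 → 320 → 250.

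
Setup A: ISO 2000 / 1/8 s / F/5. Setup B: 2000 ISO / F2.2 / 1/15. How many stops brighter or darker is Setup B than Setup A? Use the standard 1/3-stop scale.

Aperture: f/5 → f/4.5 → f/4 → f/3.5 → f/3.2 → f/2.8 → f/2.5 → f/2.2 — 2 1/3 stops larger aperture (brighter).
Shutter speed: 1/8 → 1/10 → 1/13 → 1/15 — 1 stop shorter (darker).
ISO: unchanged.
Net: +2 1/3 −1 = +1 1/3 stops.

1 1/3 stops brighter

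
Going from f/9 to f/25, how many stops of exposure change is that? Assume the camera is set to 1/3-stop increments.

3 stops

f/9 → f/10 → f/11 → f/13 → f/14 → f/16 → f/18 → f/20 → f/22 → f/25 — count the steps: 9 third-stops = 3 stops.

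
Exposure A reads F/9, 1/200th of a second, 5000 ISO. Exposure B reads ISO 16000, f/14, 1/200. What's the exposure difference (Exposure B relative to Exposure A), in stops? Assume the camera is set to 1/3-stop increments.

1/3 stop brighter

Aperture: f/9 → f/10 → f/11 → f/13 → f/14 — 1 1/3 stops smaller aperture (darker).
Shutter speed: unchanged.
ISO: 5000 → 6400 → 8000 → 10000 → 12800 → 16000 — 1 2/3 stops raised (brighter).
Net: −1 1/3 +1 2/3 = +1/3 stops.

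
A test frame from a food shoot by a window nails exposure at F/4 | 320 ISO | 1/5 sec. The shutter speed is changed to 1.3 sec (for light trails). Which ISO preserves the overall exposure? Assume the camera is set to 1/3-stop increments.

Shutter speed: 1/5 → 1/4 → 0.3 → 0.4 → 0.5 → 0.6 → 0.8 → 1 → 1.3 — 2 2/3 stops longer (brighter).
Need 2 2/3 stops darker from the ISO: 320 → 250 → 200 → 160 → 125 → 100 → 80 → 64 → 50.

ISO 50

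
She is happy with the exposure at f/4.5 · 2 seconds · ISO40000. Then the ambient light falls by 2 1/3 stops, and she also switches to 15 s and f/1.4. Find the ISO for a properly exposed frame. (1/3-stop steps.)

Scene light: 2 1/3 stops darker.
Shutter speed: 2 → 2.5 → 3.2 → 4 → 5 → 6 → 8 → 10 → 13 → 15 — 3 stops slower (brighter).
Aperture: f/4.5 → f/4 → f/3.5 → f/3.2 → f/2.8 → f/2.5 → f/2.2 → f/2 → f/1.8 → f/1.6 → f/1.4 — 3 1/3 stops opened up (brighter).
Net so far: 4 stops brighter. ISO: 40000 → 32000 → 25600 → 20000 → 16000 → 12800 → 10000 → 8000 → 6400 → 5000 → 4000 → 3200 → 2500.

ISO 2500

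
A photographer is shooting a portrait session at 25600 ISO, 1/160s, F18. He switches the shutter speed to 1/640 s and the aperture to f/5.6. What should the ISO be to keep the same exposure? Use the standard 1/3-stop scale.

Shutter speed: 1/160 → 1/200 → 1/250 → 1/320 → 1/400 → 1/500 → 1/640 — 2 stops shorter (darker).
Aperture: f/18 → f/16 → f/14 → f/13 → f/11 → f/10 → f/9 → f/8 → f/7.1 → f/6.3 → f/5.6 — 3 1/3 stops larger aperture (brighter).
Net change so far: 1 1/3 stops brighter. Offset with the ISO: 25600 → 20000 → 16000 → 12800 → 10000.

ISO 10000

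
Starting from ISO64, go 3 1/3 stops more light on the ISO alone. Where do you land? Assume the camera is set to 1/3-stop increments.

ISO: 64 → 80 → 100 → 125 → 160 → 200 → 250 → 320 → 400 → 500 → 640 — 3 1/3 stops higher (brighter).

ISO 640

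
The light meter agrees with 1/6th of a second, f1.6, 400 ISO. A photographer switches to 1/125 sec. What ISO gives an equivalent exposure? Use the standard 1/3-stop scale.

Shutter speed: 1/6 → 1/8 → 1/10 → 1/13 → 1/15 → 1/20 → 1/25 → 1/30 → 1/40 → 1/50 → 1/60 → 1/80 → 1/100 → 1/125 — 4 1/3 stops shorter (darker).
Need 4 1/3 stops brighter from the ISO: 400 → 500 → 640 → 800 → 1000 → 1250 → 1600 → 2000 → 2500 → 3200 → 4000 → 5000 → 6400 → 8000.

ISO 8000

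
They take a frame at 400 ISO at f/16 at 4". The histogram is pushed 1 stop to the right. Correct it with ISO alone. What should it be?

Overexposed by 1 stop → need 1 stop darker.
ISO: 400 → 200.

ISO 200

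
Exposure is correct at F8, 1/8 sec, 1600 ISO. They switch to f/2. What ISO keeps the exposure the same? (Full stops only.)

Aperture: f/8 → f/5.6 → f/4 → f/2.8 → f/2 — 4 stops wider (brighter).
Need 4 stops darker from the ISO: 1600 → 800 → 400 → 200 → 100.

ISO 100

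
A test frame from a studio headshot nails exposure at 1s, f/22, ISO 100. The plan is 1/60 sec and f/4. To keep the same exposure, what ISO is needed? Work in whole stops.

Shutter speed: 1 → 1/2 → 1/4 → 1/8 → 1/15 → 1/30 → 1/60 — 6 stops faster (darker).
Aperture: f/22 → f/16 → f/11 → f/8 → f/5.6 → f/4 — 5 stops wider (brighter).
Net change so far: 1 stop darker. Offset with the ISO: 100 → 200.

ISO 200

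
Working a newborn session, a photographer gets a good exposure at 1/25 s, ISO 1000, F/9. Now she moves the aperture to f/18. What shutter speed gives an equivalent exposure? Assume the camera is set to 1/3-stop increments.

Aperture: f/9 → f/10 → f/11 → f/13 → f/14 → f/16 → f/18 — 2 stops smaller aperture (darker).
Need 2 stops brighter from the shutter speed: 1/25 → 1/20 → 1/15 → 1/13 → 1/10 → 1/8 → 1/6.

1/6s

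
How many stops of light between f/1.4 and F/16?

f/1.4 → f/2 → f/2.8 → f/4 → f/5.6 → f/8 → f/11 → f/16 — count the steps: 7 stops.

7 stops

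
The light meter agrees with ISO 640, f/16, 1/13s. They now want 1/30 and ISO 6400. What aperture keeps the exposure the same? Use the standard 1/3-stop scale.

f/32

Shutter speed: 1/13 → 1/15 → 1/20 → 1/25 → 1/30 — 1 1/3 stops shorter (darker).
ISO: 640 → 800 → 1000 → 1250 → 1600 → 2000 → 2500 → 3200 → 4000 → 5000 → 6400 — 3 1/3 stops raised (brighter).
Net change so far: 2 stops brighter. Offset with the aperture: f/16 → f/18 → f/20 → f/22 → f/25 → f/29 → f/32.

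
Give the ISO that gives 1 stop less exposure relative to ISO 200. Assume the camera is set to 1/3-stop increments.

ISO 100

ISO: 200 → 160 → 125 → 100 — 1 stop dropped (darker).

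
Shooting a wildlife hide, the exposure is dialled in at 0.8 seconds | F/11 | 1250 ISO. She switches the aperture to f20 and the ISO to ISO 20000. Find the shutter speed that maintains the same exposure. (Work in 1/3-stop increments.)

Aperture: f/11 → f/13 → f/14 → f/16 → f/18 → f/20 — 1 2/3 stops smaller aperture (darker).
ISO: 1250 → 1600 → 2000 → 2500 → 3200 → 4000 → 5000 → 6400 → 8000 → 10000 → 12800 → 16000 → 20000 — 4 stops higher (brighter).
Net change so far: 2 1/3 stops brighter. Offset with the shutter speed: 0.8 → 0.6 → 0.5 → 0.4 → 0.3 → 1/4 → 1/5 → 1/6.

1/6s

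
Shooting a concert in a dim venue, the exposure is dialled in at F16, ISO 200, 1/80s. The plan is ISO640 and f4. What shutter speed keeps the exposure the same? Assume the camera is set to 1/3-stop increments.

ISO: 200 → 250 → 320 → 400 → 500 → 640 — 1 2/3 stops raised (brighter).
Aperture: f/16 → f/14 → f/13 → f/11 → f/10 → f/9 → f/8 → f/7.1 → f/6.3 → f/5.6 → f/5 → f/4.5 → f/4 — 4 stops larger aperture (brighter).
Net change so far: 5 2/3 stops brighter. Offset with the shutter speed: 1/80 → 1/100 → 1/125 → 1/160 → 1/200 → 1/250 → 1/320 → 1/400 → 1/500 → 1/640 → 1/800 → 1/1000 → 1/1250 → 1/1600 → 1/2000 → 1/2500 → 1/3200 → 1/4000.

1/4000s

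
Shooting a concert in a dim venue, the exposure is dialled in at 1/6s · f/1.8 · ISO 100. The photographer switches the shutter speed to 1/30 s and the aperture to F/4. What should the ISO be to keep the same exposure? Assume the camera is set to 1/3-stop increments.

ISO 2500

Shutter speed: 1/6 → 1/8 → 1/10 → 1/13 → 1/15 → 1/20 → 1/25 → 1/30 — 2 1/3 stops shorter (darker).
Aperture: f/1.8 → f/2 → f/2.2 → f/2.5 → f/2.8 → f/3.2 → f/3.5 → f/4 — 2 1/3 stops narrower (darker).
Net change so far: 4 2/3 stops darker. Offset with the ISO: 100 → 125 → 160 → 200 → 250 → 320 → 400 → 500 → 640 → 800 → 1000 → 1250 → 1600 → 2000 → 2500.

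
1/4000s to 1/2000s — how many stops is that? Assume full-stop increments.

1 stop

1/4000 → 1/2000 — count the steps: 1 stop.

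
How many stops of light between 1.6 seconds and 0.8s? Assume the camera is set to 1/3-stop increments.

1 stop

1.6 → 1.3 → 1 → 0.8 — count the steps: 3 third-stops = 1 stop.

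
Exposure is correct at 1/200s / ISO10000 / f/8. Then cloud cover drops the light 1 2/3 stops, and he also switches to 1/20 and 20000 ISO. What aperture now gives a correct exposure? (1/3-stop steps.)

Scene light: 1 2/3 stops darker.
Shutter speed: 1/200 → 1/160 → 1/125 → 1/100 → 1/80 → 1/60 → 1/50 → 1/40 → 1/30 → 1/25 → 1/20 — 3 1/3 stops slower (brighter).
ISO: 10000 → 12800 → 16000 → 20000 — 1 stop higher (brighter).
Net so far: 2 2/3 stops brighter. Aperture: f/8 → f/9 → f/10 → f/11 → f/13 → f/14 → f/16 → f/18 → f/20.

f/20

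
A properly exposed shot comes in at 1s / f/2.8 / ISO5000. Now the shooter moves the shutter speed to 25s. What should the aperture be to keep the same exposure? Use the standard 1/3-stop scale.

f/14

Shutter speed: 1 → 1.3 → 1.6 → 2 → 2.5 → 3.2 → 4 → 5 → 6 → 8 → 10 → 13 → 15 → 20 → 25 — 4 2/3 stops slower (brighter).
Need 4 2/3 stops darker from the aperture: f/2.8 → f/3.2 → f/3.5 → f/4 → f/4.5 → f/5 → f/5.6 → f/6.3 → f/7.1 → f/8 → f/9 → f/10 → f/11 → f/13 → f/14.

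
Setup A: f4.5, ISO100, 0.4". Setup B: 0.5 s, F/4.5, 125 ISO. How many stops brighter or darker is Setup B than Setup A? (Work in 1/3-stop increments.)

2/3 stop brighter

Aperture: unchanged.
Shutter speed: 0.4 → 0.5 — 1/3 stop slower (brighter).
ISO: 100 → 125 — 1/3 stop raised (brighter).
Net: +1/3 +1/3 = +2/3 stops.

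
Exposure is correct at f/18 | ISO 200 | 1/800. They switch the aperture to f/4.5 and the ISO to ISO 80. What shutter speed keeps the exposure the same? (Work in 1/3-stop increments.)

1/5000s

Aperture: f/18 → f/16 → f/14 → f/13 → f/11 → f/10 → f/9 → f/8 → f/7.1 → f/6.3 → f/5.6 → f/5 → f/4.5 — 4 stops wider (brighter).
ISO: 200 → 160 → 125 → 100 → 80 — 1 1/3 stops dropped (darker).
Net change so far: 2 2/3 stops brighter. Offset with the shutter speed: 1/800 → 1/1000 → 1/1250 → 1/1600 → 1/2000 → 1/2500 → 1/3200 → 1/4000 → 1/5000.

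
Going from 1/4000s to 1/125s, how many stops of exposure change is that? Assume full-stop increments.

1/4000 → 1/2000 → 1/1000 → 1/500 → 1/250 → 1/125 — count the steps: 5 stops.

5 stops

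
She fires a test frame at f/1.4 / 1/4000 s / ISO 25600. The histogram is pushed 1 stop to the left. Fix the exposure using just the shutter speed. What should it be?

Underexposed by 1 stop → need 1 stop brighter.
Shutter speed: 1/4000 → 1/2000.

1/2000s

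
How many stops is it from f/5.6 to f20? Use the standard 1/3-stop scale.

3 2/3 stops

f/5.6 → f/6.3 → f/7.1 → f/8 → f/9 → f/10 → f/11 → f/13 → f/14 → f/16 → f/18 → f/20 — count the steps: 11 third-stops = 3 2/3 stops.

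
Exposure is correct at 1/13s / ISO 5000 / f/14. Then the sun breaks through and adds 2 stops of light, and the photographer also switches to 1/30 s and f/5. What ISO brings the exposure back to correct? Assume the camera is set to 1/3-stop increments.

ISO 400

Scene light: 2 stops brighter.
Shutter speed: 1/13 → 1/15 → 1/20 → 1/25 → 1/30 — 1 1/3 stops faster (darker).
Aperture: f/14 → f/13 → f/11 → f/10 → f/9 → f/8 → f/7.1 → f/6.3 → f/5.6 → f/5 — 3 stops opened up (brighter).
Net so far: 3 2/3 stops brighter. ISO: 5000 → 4000 → 3200 → 2500 → 2000 → 1600 → 1250 → 1000 → 800 → 640 → 500 → 400.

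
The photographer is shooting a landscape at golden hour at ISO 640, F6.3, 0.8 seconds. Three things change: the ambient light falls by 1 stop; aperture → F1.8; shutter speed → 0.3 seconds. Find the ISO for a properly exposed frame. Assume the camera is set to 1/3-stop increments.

ISO 250

Scene light: 1 stop darker.
Aperture: f/6.3 → f/5.6 → f/5 → f/4.5 → f/4 → f/3.5 → f/3.2 → f/2.8 → f/2.5 → f/2.2 → f/2 → f/1.8 — 3 2/3 stops wider (brighter).
Shutter speed: 0.8 → 0.6 → 0.5 → 0.4 → 0.3 — 1 1/3 stops faster (darker).
Net so far: 1 1/3 stops brighter. ISO: 640 → 500 → 400 → 320 → 250.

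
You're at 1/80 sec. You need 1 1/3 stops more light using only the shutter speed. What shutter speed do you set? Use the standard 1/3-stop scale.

Shutter speed: 1/80 → 1/60 → 1/50 → 1/40 → 1/30 — 1 1/3 stops longer (brighter).

1/30s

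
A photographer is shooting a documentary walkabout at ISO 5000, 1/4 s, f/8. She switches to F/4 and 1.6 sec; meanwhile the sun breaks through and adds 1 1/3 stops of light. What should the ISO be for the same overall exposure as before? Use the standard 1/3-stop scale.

ISO 80

Scene light: 1 1/3 stops brighter.
Aperture: f/8 → f/7.1 → f/6.3 → f/5.6 → f/5 → f/4.5 → f/4 — 2 stops larger aperture (brighter).
Shutter speed: 1/4 → 0.3 → 0.4 → 0.5 → 0.6 → 0.8 → 1 → 1.3 → 1.6 — 2 2/3 stops longer (brighter).
Net so far: 6 stops brighter. ISO: 5000 → 4000 → 3200 → 2500 → 2000 → 1600 → 1250 → 1000 → 800 → 640 → 500 → 400 → 320 → 250 → 200 → 160 → 125 → 100 → 80.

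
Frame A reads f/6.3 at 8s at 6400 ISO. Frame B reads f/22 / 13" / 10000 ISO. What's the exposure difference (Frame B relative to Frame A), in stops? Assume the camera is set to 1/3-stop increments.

Aperture: f/6.3 → f/7.1 → f/8 → f/9 → f/10 → f/11 → f/13 → f/14 → f/16 → f/18 → f/20 → f/22 — 3 2/3 stops smaller aperture (darker).
Shutter speed: 8 → 10 → 13 — 2/3 stop longer (brighter).
ISO: 6400 → 8000 → 10000 — 2/3 stop raised (brighter).
Net: −3 2/3 +2/3 +2/3 = −2 1/3 stops.

2 1/3 stops darker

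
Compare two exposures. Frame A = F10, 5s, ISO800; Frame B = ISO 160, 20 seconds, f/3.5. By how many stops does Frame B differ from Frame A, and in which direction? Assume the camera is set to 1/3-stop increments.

2 2/3 stops brighter

Aperture: f/10 → f/9 → f/8 → f/7.1 → f/6.3 → f/5.6 → f/5 → f/4.5 → f/4 → f/3.5 — 3 stops larger aperture (brighter).
Shutter speed: 5 → 6 → 8 → 10 → 13 → 15 → 20 — 2 stops slower (brighter).
ISO: 800 → 640 → 500 → 400 → 320 → 250 → 200 → 160 — 2 1/3 stops dropped (darker).
Net: +3 +2 −2 1/3 = +2 2/3 stops.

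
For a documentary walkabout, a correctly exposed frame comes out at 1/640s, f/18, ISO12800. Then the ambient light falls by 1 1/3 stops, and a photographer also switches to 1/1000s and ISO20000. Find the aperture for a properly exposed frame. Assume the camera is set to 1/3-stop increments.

Scene light: 1 1/3 stops darker.
Shutter speed: 1/640 → 1/800 → 1/1000 — 2/3 stop faster (darker).
ISO: 12800 → 16000 → 20000 — 2/3 stop raised (brighter).
Net so far: 1 1/3 stops darker. Aperture: f/18 → f/16 → f/14 → f/13 → f/11.

f/11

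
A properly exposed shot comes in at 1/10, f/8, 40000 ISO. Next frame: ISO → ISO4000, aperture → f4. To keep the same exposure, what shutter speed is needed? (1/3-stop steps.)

ISO: 40000 → 32000 → 25600 → 20000 → 16000 → 12800 → 10000 → 8000 → 6400 → 5000 → 4000 — 3 1/3 stops dropped (darker).
Aperture: f/8 → f/7.1 → f/6.3 → f/5.6 → f/5 → f/4.5 → f/4 — 2 stops larger aperture (brighter).
Net change so far: 1 1/3 stops darker. Offset with the shutter speed: 1/10 → 1/8 → 1/6 → 1/5 → 1/4.

1/4s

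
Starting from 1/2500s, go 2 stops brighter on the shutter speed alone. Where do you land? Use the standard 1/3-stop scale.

Shutter speed: 1/2500 → 1/2000 → 1/1600 → 1/1250 → 1/1000 → 1/800 → 1/640 — 2 stops longer (brighter).

1/640s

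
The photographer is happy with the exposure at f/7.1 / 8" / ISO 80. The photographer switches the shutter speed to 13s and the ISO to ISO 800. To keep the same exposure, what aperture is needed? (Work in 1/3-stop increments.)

f/29

Shutter speed: 8 → 10 → 13 — 2/3 stop slower (brighter).
ISO: 80 → 100 → 125 → 160 → 200 → 250 → 320 → 400 → 500 → 640 → 800 — 3 1/3 stops higher (brighter).
Net change so far: 4 stops brighter. Offset with the aperture: f/7.1 → f/8 → f/9 → f/10 → f/11 → f/13 → f/14 → f/16 → f/18 → f/20 → f/22 → f/25 → f/29.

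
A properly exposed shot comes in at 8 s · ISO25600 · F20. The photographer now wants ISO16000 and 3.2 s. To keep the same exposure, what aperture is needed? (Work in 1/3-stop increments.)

f/10

ISO: 25600 → 20000 → 16000 — 2/3 stop lower (darker).
Shutter speed: 8 → 6 → 5 → 4 → 3.2 — 1 1/3 stops faster (darker).
Net change so far: 2 stops darker. Offset with the aperture: f/20 → f/18 → f/16 → f/14 → f/13 → f/11 → f/10.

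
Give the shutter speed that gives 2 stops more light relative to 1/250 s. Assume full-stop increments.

1/60s

Shutter speed: 1/250 → 1/125 → 1/60 — 2 stops slower (brighter).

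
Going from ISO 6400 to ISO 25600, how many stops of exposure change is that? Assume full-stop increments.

2 stops

6400 → 12800 → 25600 — count the steps: 2 stops.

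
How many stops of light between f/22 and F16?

1 stop

f/22 → f/16 — count the steps: 1 stop.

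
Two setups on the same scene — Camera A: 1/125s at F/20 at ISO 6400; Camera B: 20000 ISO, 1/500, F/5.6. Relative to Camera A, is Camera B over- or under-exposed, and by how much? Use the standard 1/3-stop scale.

3 1/3 stops brighter

Aperture: f/20 → f/18 → f/16 → f/14 → f/13 → f/11 → f/10 → f/9 → f/8 → f/7.1 → f/6.3 → f/5.6 — 3 2/3 stops wider (brighter).
Shutter speed: 1/125 → 1/160 → 1/200 → 1/250 → 1/320 → 1/400 → 1/500 — 2 stops shorter (darker).
ISO: 6400 → 8000 → 10000 → 12800 → 16000 → 20000 — 1 2/3 stops higher (brighter).
Net: +3 2/3 −2 +1 2/3 = +3 1/3 stops.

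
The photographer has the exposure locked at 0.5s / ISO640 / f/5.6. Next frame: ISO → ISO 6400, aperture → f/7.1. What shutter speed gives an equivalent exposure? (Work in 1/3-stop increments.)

ISO: 640 → 800 → 1000 → 1250 → 1600 → 2000 → 2500 → 3200 → 4000 → 5000 → 6400 — 3 1/3 stops higher (brighter).
Aperture: f/5.6 → f/6.3 → f/7.1 — 2/3 stop smaller aperture (darker).
Net change so far: 2 2/3 stops brighter. Offset with the shutter speed: 0.5 → 0.4 → 0.3 → 1/4 → 1/5 → 1/6 → 1/8 → 1/10 → 1/13.

1/13s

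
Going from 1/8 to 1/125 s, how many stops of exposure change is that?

1/8 → 1/15 → 1/30 → 1/60 → 1/125 — count the steps: 4 stops.

4 stops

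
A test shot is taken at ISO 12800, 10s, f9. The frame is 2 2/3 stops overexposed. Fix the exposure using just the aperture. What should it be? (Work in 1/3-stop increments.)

Overexposed by 2 2/3 stops → need 2 2/3 stops darker.
Aperture: f/9 → f/10 → f/11 → f/13 → f/14 → f/16 → f/18 → f/20 → f/22.

f/22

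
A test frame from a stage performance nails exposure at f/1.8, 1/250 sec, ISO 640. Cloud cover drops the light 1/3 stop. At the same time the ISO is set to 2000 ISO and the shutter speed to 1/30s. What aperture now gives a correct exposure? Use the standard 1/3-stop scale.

f/8

Scene light: 1/3 stop darker.
ISO: 640 → 800 → 1000 → 1250 → 1600 → 2000 — 1 2/3 stops higher (brighter).
Shutter speed: 1/250 → 1/200 → 1/160 → 1/125 → 1/100 → 1/80 → 1/60 → 1/50 → 1/40 → 1/30 — 3 stops slower (brighter).
Net so far: 4 1/3 stops brighter. Aperture: f/1.8 → f/2 → f/2.2 → f/2.5 → f/2.8 → f/3.2 → f/3.5 → f/4 → f/4.5 → f/5 → f/5.6 → f/6.3 → f/7.1 → f/8.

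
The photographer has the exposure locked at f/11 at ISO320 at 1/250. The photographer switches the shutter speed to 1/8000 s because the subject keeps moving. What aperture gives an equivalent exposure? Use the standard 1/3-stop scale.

Shutter speed: 1/250 → 1/320 → 1/400 → 1/500 → 1/640 → 1/800 → 1/1000 → 1/1250 → 1/1600 → 1/2000 → 1/2500 → 1/3200 → 1/4000 → 1/5000 → 1/6400 → 1/8000 — 5 stops faster (darker).
Need 5 stops brighter from the aperture: f/11 → f/10 → f/9 → f/8 → f/7.1 → f/6.3 → f/5.6 → f/5 → f/4.5 → f/4 → f/3.5 → f/3.2 → f/2.8 → f/2.5 → f/2.2 → f/2.

f/2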